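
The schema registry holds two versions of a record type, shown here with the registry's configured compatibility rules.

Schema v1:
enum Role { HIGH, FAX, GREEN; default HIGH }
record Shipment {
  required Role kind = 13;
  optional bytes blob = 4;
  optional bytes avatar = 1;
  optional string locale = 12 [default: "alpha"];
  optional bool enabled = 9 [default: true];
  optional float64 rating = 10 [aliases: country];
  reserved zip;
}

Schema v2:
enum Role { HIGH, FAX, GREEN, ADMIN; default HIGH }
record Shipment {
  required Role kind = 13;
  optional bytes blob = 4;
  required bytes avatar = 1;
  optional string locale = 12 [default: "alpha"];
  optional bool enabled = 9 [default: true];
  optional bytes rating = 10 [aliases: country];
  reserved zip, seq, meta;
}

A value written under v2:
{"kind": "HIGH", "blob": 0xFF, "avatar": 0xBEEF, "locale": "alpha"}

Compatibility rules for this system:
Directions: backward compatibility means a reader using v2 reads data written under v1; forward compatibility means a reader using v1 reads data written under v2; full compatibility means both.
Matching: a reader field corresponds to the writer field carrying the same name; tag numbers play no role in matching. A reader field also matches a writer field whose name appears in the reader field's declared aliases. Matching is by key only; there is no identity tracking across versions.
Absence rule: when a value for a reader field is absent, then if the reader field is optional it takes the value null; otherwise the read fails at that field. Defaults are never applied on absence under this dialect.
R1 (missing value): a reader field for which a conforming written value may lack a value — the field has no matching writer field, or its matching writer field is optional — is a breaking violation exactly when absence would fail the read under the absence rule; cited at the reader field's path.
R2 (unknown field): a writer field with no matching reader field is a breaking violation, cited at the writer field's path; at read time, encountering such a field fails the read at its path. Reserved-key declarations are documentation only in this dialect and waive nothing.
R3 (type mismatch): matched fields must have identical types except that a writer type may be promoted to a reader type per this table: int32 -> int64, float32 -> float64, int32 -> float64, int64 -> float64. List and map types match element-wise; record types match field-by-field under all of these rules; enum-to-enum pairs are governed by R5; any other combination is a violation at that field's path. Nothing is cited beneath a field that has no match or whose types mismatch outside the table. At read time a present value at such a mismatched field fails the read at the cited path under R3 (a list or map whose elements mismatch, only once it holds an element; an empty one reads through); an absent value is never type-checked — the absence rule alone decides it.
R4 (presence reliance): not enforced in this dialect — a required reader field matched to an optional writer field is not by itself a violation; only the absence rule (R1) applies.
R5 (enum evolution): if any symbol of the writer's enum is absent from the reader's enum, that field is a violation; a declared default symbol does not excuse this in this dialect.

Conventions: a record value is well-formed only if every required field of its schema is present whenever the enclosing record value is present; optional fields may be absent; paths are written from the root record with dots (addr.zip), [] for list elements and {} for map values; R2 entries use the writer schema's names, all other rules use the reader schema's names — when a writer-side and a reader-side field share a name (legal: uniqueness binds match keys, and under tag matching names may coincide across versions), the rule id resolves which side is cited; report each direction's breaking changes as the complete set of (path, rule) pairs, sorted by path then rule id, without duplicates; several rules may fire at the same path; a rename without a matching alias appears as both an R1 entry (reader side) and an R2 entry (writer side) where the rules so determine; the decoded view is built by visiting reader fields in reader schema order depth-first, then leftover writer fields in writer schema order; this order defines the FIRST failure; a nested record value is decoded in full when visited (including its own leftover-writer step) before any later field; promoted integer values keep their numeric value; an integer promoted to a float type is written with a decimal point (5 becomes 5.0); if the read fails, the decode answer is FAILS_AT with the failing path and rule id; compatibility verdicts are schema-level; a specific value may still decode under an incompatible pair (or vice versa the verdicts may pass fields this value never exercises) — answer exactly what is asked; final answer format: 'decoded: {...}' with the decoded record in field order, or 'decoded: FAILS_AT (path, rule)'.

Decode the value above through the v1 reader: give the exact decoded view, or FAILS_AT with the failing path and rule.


arrows below run writer -> reader for Shipment
decode walk for Shipment under reader schema v1:
  kind := "HIGH"
  blob := 0xFF
  avatar := 0xBEEF
  locale := "alpha"
  enabled := null (not supplied -> null)
  rating := null (not supplied -> null)
  => decoded: {"kind": "HIGH", "blob": 0xFF, "avatar": 0xBEEF, "locale": "alpha", "enabled": null, "rating": null}
diffs on Shipment not affecting the asked answer:
  enum Role (field kind in record Shipment): symbol ADMIN added -> affects the rule determinations only; this particular Shipment value decodes identically
  field avatar in record Shipment: optional changed to required -> affects the rule determinations only; this particular Shipment value decodes identically
  field rating in record Shipment: type float64 changed to bytes -> affects the rule determinations only; this particular Shipment value decodes identically

decoded: {"kind": "HIGH", "blob": 0xFF, "avatar": 0xBEEF, "locale": "alpha", "enabled": null, "rating": null}


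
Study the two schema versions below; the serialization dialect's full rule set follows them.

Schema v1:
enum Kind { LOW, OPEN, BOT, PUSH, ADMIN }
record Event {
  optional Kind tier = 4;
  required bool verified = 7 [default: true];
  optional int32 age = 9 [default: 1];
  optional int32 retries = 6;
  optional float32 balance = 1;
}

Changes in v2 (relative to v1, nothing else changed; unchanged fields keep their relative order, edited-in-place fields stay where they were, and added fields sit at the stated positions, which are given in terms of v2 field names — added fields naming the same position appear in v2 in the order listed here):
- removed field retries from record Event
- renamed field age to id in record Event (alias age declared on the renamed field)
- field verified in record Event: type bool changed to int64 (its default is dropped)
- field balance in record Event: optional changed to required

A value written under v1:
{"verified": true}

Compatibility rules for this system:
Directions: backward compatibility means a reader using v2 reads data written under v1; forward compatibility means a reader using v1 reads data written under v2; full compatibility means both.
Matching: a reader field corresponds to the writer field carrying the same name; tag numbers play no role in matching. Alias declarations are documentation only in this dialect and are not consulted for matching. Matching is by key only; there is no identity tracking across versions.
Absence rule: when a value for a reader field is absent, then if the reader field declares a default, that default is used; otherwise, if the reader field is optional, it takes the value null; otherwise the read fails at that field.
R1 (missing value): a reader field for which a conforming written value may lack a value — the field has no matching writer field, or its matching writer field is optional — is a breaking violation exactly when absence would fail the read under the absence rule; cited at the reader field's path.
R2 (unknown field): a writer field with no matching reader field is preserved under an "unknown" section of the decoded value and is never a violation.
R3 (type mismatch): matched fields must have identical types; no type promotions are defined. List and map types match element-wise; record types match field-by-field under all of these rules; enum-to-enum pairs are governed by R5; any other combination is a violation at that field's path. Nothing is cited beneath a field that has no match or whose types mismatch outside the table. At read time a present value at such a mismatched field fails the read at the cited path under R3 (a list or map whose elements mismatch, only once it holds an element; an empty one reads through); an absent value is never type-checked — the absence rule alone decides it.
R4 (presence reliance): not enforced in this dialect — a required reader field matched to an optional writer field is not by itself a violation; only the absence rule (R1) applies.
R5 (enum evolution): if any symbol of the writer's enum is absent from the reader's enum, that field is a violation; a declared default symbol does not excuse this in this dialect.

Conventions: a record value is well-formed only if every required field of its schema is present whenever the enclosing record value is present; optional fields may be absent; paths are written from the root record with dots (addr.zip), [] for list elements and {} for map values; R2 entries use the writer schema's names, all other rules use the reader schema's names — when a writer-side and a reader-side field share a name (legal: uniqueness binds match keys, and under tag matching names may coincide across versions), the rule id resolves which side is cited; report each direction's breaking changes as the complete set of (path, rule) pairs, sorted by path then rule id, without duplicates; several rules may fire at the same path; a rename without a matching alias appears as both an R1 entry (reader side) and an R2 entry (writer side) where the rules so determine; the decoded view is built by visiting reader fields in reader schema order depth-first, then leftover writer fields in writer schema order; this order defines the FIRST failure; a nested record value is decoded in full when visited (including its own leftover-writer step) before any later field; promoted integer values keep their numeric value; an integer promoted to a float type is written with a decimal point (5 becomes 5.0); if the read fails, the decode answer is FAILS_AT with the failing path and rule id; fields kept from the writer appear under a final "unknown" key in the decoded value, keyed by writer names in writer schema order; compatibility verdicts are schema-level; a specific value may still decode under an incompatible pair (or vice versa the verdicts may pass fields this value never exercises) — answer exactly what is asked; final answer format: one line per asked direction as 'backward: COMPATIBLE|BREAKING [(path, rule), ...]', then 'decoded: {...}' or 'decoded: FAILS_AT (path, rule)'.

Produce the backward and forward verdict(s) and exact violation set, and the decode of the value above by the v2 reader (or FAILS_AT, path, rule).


each type pair in Event: writer, then reader
checking backward for Event: reader v2 against writer v1:
  writer optional, Kind -> Kind: reader tier maps from writer tier
  writer required, bool -> int64: reader verified maps from writer verified
  id has no writer counterpart
  writer optional, float32 -> float32: reader balance maps from writer balance
  age (writer side), unknown to reader
  retries (writer side), unknown to reader
  R1 fires at balance
  R3 fires at verified
  => 2 violation(s): backward is BREAKING for Event
checking forward for Event: reader v1 against writer v2:
  writer optional, Kind -> Kind: reader tier maps from writer tier
  writer required, int64 -> bool: reader verified maps from writer verified
  age has no writer counterpart
  retries has no writer counterpart
  writer required, float32 -> float32: reader balance maps from writer balance
  id (writer side), unknown to reader
  R3 fires at verified
  => 1 violation(s): forward is BREAKING for Event
decode (reader v2):
  tier := null (absent, optional -> null)
  read fails at verified under R3
  => FAILS_AT (verified, R3)

backward: BREAKING [(balance, R1), (verified, R3)]; forward: BREAKING [(verified, R3)]; decoded: FAILS_AT (verified, R3)


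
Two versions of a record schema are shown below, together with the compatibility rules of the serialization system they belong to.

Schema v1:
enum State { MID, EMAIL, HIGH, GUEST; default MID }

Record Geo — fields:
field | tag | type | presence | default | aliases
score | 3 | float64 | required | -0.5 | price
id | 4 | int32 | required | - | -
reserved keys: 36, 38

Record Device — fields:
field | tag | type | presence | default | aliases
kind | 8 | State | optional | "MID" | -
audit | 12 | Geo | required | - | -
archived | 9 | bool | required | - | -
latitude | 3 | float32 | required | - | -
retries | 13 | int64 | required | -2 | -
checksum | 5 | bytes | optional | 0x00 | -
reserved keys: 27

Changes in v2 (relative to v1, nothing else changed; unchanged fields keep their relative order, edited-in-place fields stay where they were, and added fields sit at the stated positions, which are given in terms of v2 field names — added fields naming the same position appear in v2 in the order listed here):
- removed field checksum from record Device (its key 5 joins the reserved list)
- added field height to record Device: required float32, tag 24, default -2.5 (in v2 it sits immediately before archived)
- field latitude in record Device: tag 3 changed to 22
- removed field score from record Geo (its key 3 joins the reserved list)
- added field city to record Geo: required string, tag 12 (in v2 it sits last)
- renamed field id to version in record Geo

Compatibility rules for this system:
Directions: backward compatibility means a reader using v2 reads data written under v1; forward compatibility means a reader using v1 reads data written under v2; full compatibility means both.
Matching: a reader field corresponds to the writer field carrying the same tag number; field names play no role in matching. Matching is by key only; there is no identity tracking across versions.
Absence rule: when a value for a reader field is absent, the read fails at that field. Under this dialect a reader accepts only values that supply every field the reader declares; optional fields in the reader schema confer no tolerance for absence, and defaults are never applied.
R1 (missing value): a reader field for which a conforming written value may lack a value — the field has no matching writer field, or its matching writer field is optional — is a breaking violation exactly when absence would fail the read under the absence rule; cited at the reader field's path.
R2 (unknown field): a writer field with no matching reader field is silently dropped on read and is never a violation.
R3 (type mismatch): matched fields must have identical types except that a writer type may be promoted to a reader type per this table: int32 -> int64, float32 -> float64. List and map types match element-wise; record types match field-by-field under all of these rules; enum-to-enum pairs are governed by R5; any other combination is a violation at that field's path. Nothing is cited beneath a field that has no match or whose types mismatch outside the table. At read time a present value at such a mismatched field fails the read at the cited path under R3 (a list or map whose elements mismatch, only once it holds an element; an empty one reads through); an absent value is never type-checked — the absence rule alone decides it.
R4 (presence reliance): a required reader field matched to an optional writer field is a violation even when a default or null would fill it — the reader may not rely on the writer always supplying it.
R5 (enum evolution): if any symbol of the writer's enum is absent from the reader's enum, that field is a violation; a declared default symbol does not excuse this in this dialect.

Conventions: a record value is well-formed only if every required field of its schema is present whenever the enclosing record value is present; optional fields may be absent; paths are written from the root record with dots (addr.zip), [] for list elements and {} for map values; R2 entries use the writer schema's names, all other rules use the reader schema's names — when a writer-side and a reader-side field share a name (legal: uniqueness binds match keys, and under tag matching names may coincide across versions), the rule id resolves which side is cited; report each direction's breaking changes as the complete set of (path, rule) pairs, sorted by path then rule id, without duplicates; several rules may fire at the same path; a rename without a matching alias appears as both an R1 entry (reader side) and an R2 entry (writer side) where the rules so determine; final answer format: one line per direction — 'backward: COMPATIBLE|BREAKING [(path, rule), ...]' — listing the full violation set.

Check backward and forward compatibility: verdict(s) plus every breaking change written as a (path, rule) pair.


backward: BREAKING [(audit.city, R1), (height, R1), (kind, R1), (latitude, R1)]; forward: BREAKING [(audit.score, R1), (checksum, R1), (kind, R1), (latitude, R1)]

arrows below run writer -> reader for Device
backward for Device (reader v2, writer v1):
  kind <- kind (State -> State, writer optional)
  audit <- audit (Geo -> Geo, writer required)
  height: no writer match
  archived <- archived (bool -> bool, writer required)
  latitude: no writer match
  retries <- retries (int64 -> int64, writer required)
  leftover writer field: latitude
  leftover writer field: checksum
  audit.version <- audit.id (int32 -> int32, writer required)
  audit.city: no writer match
  leftover writer field: audit.score
  R1 fires at audit.city
  R1 fires at height
  R1 fires at kind
  R1 fires at latitude
  => backward: BREAKING (4)
forward for Device (reader v1, writer v2):
  kind <- kind (State -> State, writer optional)
  audit <- audit (Geo -> Geo, writer required)
  archived <- archived (bool -> bool, writer required)
  latitude: no writer match
  retries <- retries (int64 -> int64, writer required)
  checksum: no writer match
  leftover writer field: height
  leftover writer field: latitude
  audit.score: no writer match
  audit.id <- audit.version (int32 -> int32, writer required)
  leftover writer field: audit.city
  R1 fires at audit.score
  R1 fires at checksum
  R1 fires at kind
  R1 fires at latitude
  => forward: BREAKING (4)


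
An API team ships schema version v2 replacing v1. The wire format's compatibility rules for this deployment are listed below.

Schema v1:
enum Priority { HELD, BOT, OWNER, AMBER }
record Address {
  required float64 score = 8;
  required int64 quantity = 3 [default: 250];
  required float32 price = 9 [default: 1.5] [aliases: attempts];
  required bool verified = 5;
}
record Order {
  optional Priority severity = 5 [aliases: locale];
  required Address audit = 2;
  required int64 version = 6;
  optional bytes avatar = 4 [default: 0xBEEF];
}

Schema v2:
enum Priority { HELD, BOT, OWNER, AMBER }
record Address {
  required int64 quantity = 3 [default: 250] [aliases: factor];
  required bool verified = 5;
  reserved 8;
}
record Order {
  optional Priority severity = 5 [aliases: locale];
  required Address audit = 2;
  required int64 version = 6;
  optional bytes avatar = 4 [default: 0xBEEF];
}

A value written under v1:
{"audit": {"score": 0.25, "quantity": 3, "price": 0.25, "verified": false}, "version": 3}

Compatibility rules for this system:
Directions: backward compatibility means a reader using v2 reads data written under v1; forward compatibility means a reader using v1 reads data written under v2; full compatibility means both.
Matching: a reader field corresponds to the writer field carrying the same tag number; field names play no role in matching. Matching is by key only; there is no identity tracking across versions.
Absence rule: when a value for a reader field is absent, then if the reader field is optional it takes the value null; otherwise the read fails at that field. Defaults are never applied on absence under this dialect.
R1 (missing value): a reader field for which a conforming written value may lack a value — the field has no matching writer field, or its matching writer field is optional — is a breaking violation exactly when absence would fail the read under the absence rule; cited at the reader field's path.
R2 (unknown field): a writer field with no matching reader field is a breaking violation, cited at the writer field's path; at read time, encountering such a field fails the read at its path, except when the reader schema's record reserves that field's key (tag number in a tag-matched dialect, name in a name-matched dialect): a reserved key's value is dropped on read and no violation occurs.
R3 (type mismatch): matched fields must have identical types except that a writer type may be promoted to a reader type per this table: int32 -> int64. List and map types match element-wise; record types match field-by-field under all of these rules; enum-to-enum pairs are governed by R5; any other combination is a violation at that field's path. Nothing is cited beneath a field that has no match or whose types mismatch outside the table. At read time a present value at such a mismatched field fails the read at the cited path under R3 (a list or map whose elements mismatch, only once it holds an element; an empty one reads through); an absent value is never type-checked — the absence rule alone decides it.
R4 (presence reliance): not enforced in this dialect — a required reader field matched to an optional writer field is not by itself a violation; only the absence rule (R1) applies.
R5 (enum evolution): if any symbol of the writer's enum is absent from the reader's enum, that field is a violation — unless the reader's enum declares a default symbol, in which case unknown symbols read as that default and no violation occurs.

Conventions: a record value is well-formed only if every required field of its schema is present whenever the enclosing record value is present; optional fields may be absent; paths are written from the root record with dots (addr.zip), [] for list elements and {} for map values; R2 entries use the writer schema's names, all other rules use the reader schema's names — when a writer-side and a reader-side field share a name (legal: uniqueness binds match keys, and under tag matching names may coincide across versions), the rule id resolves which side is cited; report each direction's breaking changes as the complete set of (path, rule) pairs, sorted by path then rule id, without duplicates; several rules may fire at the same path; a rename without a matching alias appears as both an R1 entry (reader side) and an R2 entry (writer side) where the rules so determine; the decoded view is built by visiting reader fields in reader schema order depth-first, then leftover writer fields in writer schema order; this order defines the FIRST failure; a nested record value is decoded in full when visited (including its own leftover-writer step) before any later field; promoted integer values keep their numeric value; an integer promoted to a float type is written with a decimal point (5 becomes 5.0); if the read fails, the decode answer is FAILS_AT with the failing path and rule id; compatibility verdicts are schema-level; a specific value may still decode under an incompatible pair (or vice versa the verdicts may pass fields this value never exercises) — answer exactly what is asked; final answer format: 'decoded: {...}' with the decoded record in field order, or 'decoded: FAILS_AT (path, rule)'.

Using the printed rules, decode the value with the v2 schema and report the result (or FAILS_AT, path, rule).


decoded: FAILS_AT (audit.price, R2)

arrows below run writer -> reader for Order
decode (reader v2):
  severity := null (not supplied -> null)
  audit.quantity := 3
  audit.verified := false
  writer audit.score: reserved -> dropped
  read fails at audit.price under R2 (unknown field)
  => FAILS_AT (audit.price, R2)
the rest of the Order diff is inert for this question:
  removed field score from record Address (its key 8 joins the reserved list) -> affects the rule determinations only; this particular Order value decodes identically


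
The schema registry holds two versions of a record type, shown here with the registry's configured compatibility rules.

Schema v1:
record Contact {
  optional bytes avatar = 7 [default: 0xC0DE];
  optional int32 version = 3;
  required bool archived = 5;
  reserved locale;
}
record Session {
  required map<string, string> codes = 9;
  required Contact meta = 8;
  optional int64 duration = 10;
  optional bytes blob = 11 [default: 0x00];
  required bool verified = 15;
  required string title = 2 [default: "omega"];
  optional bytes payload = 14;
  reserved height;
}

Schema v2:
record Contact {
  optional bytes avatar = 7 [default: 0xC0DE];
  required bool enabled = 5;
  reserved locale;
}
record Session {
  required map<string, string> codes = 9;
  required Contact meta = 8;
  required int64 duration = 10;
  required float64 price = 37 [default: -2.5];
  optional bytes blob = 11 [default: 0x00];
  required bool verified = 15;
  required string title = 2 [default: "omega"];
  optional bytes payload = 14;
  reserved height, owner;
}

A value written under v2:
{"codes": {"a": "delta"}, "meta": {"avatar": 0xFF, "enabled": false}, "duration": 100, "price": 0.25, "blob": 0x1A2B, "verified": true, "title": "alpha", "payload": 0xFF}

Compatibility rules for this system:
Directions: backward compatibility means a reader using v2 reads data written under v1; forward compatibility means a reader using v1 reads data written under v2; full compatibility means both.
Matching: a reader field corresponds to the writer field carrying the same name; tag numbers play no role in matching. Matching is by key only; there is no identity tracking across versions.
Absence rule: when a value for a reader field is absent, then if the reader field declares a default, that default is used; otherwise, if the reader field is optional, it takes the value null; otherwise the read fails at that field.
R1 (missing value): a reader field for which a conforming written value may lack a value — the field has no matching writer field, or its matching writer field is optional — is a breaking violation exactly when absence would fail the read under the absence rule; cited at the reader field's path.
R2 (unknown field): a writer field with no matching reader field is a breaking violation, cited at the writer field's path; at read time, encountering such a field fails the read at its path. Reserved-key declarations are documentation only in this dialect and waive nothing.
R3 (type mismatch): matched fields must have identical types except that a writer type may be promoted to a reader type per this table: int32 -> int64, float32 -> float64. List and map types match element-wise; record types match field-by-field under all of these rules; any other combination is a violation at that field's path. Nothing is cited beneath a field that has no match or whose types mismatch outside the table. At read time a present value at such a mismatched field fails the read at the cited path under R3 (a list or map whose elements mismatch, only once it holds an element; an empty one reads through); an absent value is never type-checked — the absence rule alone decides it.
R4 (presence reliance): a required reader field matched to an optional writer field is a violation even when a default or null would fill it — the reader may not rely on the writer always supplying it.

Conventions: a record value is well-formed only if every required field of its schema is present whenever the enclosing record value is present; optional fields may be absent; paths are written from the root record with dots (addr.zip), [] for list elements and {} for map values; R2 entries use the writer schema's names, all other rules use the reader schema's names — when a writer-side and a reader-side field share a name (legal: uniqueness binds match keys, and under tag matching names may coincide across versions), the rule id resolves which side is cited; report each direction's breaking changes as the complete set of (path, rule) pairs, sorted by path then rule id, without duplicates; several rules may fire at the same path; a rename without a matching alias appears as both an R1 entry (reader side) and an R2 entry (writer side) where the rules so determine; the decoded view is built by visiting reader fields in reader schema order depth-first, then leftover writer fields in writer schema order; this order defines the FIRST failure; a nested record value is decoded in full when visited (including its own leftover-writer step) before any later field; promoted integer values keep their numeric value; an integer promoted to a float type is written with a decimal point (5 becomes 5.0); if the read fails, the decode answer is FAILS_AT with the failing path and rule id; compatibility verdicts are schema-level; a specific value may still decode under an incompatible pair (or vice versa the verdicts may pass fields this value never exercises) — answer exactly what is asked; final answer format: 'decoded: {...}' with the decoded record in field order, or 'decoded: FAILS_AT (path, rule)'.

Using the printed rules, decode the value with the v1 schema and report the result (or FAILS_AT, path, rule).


decoded: FAILS_AT (meta.archived, R1)

in Session below, arrows point writer -> reader
decoding the Session value with the v1 reader:
  codes := {"a": "delta"}
  meta.avatar := 0xFF
  meta.version := null (missing; optional => null)
  read fails at meta.archived under R1 (no fill)
  => FAILS_AT (meta.archived, R1)
ruling out the remaining Session differences:
  field duration in record Session: optional changed to required -> schema-level compatibility only; this Session value's decode is unchanged
  added field price to record Session: required float64, tag 37, default -2.5 (in v2 it sits immediately before blob) -> schema-level compatibility only; this Session value's decode is unchanged
  removed field version from record Contact -> schema-level compatibility only; this Session value's decode is unchanged


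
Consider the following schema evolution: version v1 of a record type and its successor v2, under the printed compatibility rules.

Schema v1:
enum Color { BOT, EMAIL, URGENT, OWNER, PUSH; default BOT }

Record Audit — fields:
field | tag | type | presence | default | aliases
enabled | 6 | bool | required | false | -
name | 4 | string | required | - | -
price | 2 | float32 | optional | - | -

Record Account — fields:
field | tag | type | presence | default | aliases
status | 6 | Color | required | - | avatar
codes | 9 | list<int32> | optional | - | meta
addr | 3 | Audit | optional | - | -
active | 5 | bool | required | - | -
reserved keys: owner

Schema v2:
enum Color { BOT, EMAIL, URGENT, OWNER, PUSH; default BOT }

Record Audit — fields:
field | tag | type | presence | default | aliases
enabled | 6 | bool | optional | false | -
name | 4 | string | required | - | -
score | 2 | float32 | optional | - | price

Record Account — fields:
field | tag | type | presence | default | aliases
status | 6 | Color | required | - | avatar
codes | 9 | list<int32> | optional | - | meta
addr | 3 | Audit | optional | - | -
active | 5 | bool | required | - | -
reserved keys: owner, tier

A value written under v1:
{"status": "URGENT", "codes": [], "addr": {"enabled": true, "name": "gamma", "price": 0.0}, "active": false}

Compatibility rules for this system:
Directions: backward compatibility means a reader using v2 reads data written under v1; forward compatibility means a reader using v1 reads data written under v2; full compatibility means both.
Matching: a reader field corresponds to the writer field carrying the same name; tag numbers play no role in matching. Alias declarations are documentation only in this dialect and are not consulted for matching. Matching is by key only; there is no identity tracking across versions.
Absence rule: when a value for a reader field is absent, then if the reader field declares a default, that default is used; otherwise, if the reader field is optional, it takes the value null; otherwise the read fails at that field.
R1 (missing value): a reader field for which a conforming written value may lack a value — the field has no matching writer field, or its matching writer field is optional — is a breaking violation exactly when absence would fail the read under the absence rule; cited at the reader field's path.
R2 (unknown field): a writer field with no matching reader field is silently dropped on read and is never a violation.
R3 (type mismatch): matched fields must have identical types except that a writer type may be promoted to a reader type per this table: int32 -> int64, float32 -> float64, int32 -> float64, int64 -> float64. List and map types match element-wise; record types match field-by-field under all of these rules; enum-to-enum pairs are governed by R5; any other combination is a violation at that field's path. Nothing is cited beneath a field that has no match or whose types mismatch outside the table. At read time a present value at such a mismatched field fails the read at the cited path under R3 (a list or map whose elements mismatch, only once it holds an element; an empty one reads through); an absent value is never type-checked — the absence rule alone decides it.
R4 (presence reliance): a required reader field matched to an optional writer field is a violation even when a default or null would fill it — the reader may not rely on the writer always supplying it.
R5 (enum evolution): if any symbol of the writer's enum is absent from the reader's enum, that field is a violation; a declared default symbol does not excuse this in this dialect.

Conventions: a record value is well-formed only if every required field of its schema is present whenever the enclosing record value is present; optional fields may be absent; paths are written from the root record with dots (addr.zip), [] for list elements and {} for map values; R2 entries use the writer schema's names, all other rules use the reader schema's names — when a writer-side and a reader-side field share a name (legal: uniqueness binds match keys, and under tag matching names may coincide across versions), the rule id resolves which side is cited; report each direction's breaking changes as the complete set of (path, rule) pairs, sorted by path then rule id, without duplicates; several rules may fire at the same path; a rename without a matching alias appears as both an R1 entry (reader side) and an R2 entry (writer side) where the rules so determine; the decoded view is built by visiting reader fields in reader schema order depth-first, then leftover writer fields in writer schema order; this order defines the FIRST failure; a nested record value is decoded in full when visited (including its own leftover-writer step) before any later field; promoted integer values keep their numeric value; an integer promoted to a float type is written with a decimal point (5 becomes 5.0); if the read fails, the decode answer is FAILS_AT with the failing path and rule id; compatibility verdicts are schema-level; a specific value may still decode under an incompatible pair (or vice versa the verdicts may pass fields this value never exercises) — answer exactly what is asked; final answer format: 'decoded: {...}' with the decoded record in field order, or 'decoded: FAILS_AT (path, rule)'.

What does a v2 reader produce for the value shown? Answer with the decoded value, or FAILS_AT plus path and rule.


the writer's type comes first in each Account pair
migrating the Account value to v2:
  status := "URGENT"
  codes := []
  addr.enabled := true
  addr.name := "gamma"
  addr.score := null (absent, optional -> null)
  writer addr.price: unknown -> dropped
  active := false
  => decoded: {"status": "URGENT", "codes": [], "addr": {"enabled": true, "name": "gamma", "score": null}, "active": false}
remaining Account differences; none change what is asked:
  field enabled in record Audit: required changed to optional -> schema-level compatibility only; this Account value's decode is unchanged

decoded: {"status": "URGENT", "codes": [], "addr": {"enabled": true, "name": "gamma", "score": null}, "active": false}


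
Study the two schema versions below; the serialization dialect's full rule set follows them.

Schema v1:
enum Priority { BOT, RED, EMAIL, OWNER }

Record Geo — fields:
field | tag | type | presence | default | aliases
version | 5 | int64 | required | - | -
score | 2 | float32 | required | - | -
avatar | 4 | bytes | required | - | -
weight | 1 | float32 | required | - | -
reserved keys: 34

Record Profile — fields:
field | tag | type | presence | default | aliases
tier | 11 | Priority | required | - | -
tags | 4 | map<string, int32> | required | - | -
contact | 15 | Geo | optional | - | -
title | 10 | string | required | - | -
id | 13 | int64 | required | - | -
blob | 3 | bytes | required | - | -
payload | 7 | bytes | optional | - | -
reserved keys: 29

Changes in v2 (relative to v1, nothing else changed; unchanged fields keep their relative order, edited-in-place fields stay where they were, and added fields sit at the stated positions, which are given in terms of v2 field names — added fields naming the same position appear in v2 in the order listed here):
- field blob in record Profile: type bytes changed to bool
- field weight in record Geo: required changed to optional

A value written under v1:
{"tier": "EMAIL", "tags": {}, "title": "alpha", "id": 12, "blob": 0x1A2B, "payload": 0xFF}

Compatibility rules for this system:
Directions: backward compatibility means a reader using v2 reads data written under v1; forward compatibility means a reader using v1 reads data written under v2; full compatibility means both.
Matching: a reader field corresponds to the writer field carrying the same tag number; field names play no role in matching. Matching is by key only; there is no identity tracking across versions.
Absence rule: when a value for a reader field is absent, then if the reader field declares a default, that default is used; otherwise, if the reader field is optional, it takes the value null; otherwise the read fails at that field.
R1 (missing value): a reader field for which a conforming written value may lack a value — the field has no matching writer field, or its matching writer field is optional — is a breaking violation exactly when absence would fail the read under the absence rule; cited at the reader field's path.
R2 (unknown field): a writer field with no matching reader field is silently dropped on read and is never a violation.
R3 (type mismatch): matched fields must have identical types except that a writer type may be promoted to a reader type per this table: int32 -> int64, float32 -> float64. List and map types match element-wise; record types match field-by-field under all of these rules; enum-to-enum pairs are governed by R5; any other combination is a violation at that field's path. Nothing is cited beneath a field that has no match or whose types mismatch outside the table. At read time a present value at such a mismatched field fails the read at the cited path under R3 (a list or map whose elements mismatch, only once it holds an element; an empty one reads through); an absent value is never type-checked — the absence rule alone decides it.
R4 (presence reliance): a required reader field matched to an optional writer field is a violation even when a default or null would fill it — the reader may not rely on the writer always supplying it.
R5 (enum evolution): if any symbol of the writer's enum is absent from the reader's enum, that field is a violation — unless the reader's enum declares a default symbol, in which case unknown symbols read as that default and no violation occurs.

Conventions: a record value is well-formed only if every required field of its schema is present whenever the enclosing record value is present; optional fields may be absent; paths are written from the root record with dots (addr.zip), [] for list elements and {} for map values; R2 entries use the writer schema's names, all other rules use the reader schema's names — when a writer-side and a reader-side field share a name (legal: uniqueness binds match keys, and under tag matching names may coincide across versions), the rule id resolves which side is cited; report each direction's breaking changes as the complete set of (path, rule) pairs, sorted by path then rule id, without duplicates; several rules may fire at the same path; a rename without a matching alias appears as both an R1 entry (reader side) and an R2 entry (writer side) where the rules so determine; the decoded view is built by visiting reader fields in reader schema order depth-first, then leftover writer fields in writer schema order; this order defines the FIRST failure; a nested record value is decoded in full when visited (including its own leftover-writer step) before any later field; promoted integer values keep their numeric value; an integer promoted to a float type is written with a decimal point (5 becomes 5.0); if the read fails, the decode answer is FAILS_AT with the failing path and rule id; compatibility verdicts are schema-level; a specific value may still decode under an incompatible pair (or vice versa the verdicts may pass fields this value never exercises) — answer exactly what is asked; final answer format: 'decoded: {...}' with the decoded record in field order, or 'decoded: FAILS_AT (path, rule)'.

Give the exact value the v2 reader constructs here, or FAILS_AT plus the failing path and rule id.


the writer's type comes first in each Profile pair
decode (reader v2):
  tier := "EMAIL"
  tags := {}
  contact := null (absent, optional -> null)
  title := "alpha"
  id := 12
  read fails at blob under R3
  => FAILS_AT (blob, R3)
diffs on Profile not affecting the asked answer:
  field weight in record Geo: required changed to optional -> changes Profile's schema-level verdicts only — the decode of this value is the same

decoded: FAILS_AT (blob, R3)
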